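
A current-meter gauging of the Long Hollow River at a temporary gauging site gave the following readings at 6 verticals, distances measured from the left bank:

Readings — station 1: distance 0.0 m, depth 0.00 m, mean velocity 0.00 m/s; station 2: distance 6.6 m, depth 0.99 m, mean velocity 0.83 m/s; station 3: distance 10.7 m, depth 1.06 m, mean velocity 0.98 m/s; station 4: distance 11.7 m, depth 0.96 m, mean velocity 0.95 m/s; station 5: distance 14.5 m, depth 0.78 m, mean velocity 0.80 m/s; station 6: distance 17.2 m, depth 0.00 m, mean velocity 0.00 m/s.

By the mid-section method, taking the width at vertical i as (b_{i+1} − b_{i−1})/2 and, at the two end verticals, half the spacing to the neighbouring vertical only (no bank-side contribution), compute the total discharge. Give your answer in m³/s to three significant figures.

w_2 = (10.7 − 0.0)/2 = 5.35 m; q_2 = 0.83 × 0.99 × 5.35 = 4.396 m³/s
w_3 = (11.7 − 6.6)/2 = 2.55 m; q_3 = 0.98 × 1.06 × 2.55 = 2.649 m³/s
w_4 = (14.5 − 10.7)/2 = 1.9 m; q_4 = 0.95 × 0.96 × 1.9 = 1.733 m³/s
w_5 = (17.2 − 11.7)/2 = 2.75 m; q_5 = 0.80 × 0.78 × 2.75 = 1.716 m³/s
Stations 1, 6 contribute zero (depth or velocity is 0).
Q = Σ qᵢ = 10.49 m³/s

10.5 m³/s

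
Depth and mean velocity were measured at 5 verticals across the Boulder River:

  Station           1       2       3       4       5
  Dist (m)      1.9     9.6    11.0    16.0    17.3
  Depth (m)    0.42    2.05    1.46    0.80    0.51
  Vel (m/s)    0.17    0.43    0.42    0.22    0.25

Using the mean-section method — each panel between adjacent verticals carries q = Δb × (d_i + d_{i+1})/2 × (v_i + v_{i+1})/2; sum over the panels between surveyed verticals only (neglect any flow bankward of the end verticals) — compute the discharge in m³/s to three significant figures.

5.91 m³/s

Panel 1-2: Δb = 7.7 m, d̄ = (0.42+2.05)/2 = 1.235, v̄ = (0.17+0.43)/2 = 0.3 → q = 7.7×1.235×0.3 = 2.853 m³/s
Panel 2-3: Δb = 1.4 m, d̄ = (2.05+1.46)/2 = 1.755, v̄ = (0.43+0.42)/2 = 0.425 → q = 1.4×1.755×0.425 = 1.044 m³/s
Panel 3-4: Δb = 5 m, d̄ = (1.46+0.80)/2 = 1.13, v̄ = (0.42+0.22)/2 = 0.32 → q = 5×1.13×0.32 = 1.808 m³/s
Panel 4-5: Δb = 1.3 m, d̄ = (0.80+0.51)/2 = 0.655, v̄ = (0.22+0.25)/2 = 0.235 → q = 1.3×0.655×0.235 = 0.2001 m³/s
Q = Σ q = 5.905 m³/s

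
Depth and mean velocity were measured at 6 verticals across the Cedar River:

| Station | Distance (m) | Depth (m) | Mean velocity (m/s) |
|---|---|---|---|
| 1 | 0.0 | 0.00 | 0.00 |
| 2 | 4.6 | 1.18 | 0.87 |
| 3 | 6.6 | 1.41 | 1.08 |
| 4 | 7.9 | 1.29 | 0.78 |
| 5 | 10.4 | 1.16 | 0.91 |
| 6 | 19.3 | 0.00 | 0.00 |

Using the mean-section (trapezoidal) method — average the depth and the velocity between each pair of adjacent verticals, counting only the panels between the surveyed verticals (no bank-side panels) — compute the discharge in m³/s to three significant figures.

10.3 m³/s

Panel 1-2: Δb = 4.6 m, d̄ = (0.00+1.18)/2 = 0.59, v̄ = (0.00+0.87)/2 = 0.435 → q = 4.6×0.59×0.435 = 1.181 m³/s
Panel 2-3: Δb = 2 m, d̄ = (1.18+1.41)/2 = 1.295, v̄ = (0.87+1.08)/2 = 0.975 → q = 2×1.295×0.975 = 2.525 m³/s
Panel 3-4: Δb = 1.3 m, d̄ = (1.41+1.29)/2 = 1.35, v̄ = (1.08+0.78)/2 = 0.93 → q = 1.3×1.35×0.93 = 1.632 m³/s
Panel 4-5: Δb = 2.5 m, d̄ = (1.29+1.16)/2 = 1.225, v̄ = (0.78+0.91)/2 = 0.845 → q = 2.5×1.225×0.845 = 2.588 m³/s
Panel 5-6: Δb = 8.9 m, d̄ = (1.16+0.00)/2 = 0.58, v̄ = (0.91+0.00)/2 = 0.455 → q = 8.9×0.58×0.455 = 2.349 m³/s
Q = Σ q = 10.27 m³/s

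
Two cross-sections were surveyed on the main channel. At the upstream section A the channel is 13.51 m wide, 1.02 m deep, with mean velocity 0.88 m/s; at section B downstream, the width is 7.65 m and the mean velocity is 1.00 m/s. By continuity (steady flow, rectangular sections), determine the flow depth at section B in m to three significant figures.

1.59 m

Q = A₁V₁ = (13.51×1.02) × 0.88 = 12.13 m³/s
d₂ = Q/(b₂ V₂) = 12.13/(7.65×1.00) = 1.585 m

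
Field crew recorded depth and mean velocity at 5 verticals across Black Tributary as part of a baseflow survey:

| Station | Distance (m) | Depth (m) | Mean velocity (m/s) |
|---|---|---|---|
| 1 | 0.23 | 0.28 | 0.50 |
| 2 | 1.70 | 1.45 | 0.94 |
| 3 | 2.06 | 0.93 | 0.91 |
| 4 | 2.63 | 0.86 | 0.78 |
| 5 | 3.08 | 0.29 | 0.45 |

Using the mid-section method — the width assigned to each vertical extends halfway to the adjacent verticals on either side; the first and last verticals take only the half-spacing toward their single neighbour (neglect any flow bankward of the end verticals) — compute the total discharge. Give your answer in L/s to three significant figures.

w_1 = (1.70 − 0.23)/2 = 0.735 m; q_1 = 0.50 × 0.28 × 0.735 = 0.1029 m³/s
w_2 = (2.06 − 0.23)/2 = 0.915 m; q_2 = 0.94 × 1.45 × 0.915 = 1.247 m³/s
w_3 = (2.63 − 1.70)/2 = 0.465 m; q_3 = 0.91 × 0.93 × 0.465 = 0.3935 m³/s
w_4 = (3.08 − 2.06)/2 = 0.51 m; q_4 = 0.78 × 0.86 × 0.51 = 0.3421 m³/s
w_5 = (3.08 − 2.63)/2 = 0.225 m; q_5 = 0.45 × 0.29 × 0.225 = 0.02936 m³/s
Q = Σ qᵢ = 2.115 m³/s
= 2.115 × 1000 = 2115 L/s

2120 L/s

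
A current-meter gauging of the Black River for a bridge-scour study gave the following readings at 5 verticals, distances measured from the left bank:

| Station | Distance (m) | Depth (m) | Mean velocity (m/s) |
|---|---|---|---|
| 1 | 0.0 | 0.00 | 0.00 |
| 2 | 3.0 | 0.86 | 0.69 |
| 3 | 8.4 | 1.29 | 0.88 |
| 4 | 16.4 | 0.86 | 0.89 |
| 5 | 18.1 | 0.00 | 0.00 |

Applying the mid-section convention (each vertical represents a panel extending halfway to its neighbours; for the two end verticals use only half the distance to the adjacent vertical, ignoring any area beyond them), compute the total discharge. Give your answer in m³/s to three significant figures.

13.8 m³/s

w_2 = (8.4 − 0.0)/2 = 4.2 m; q_2 = 0.69 × 0.86 × 4.2 = 2.492 m³/s
w_3 = (16.4 − 3.0)/2 = 6.7 m; q_3 = 0.88 × 1.29 × 6.7 = 7.606 m³/s
w_4 = (18.1 − 8.4)/2 = 4.85 m; q_4 = 0.89 × 0.86 × 4.85 = 3.712 m³/s
Stations 1, 5 contribute zero (depth or velocity is 0).
Q = Σ qᵢ = 13.81 m³/s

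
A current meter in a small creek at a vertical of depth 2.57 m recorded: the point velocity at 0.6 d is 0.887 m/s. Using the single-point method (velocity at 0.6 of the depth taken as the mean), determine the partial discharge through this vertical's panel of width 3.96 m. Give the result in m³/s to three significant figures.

v̄ = v₀.₆ = 0.887 m/s
q = v̄ × d × w = 0.8870 × 2.57 × 3.96 = 9.027 m³/s

9.03 m³/s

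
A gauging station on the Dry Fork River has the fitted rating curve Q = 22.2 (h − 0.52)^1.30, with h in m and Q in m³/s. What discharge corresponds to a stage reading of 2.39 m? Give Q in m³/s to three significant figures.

50.1 m³/s

Q = 22.2 × (2.39 − 0.52)^1.30 = 22.2 × 1.87^1.30 = 50.09 m³/s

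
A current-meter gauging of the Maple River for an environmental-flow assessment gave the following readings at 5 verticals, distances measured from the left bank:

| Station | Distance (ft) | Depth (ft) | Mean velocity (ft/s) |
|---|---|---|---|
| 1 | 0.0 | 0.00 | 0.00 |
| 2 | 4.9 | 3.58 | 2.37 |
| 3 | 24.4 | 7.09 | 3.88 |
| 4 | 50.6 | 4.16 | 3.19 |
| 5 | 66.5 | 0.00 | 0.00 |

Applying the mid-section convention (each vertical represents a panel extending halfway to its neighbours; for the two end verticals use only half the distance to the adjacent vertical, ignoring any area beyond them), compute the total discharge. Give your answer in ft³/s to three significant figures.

1010 ft³/s

w_2 = (24.4 − 0.0)/2 = 12.2 ft; q_2 = 2.37 × 3.58 × 12.2 = 103.5 ft³/s
w_3 = (50.6 − 4.9)/2 = 22.85 ft; q_3 = 3.88 × 7.09 × 22.85 = 628.6 ft³/s
w_4 = (66.5 − 24.4)/2 = 21.05 ft; q_4 = 3.19 × 4.16 × 21.05 = 279.3 ft³/s
Stations 1, 5 contribute zero (depth or velocity is 0).
Q = Σ qᵢ = 1011 ft³/s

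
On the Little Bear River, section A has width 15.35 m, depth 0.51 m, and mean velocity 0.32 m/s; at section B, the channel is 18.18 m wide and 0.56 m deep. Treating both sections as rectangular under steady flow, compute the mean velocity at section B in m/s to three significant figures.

Q = A₁V₁ = (15.35×0.51) × 0.32 = 2.505 m³/s
A₂ = 18.18 × 0.56 = 10.18 m²
V₂ = Q/A₂ = 2.505/10.18 = 0.2461 m/s

0.246 m/s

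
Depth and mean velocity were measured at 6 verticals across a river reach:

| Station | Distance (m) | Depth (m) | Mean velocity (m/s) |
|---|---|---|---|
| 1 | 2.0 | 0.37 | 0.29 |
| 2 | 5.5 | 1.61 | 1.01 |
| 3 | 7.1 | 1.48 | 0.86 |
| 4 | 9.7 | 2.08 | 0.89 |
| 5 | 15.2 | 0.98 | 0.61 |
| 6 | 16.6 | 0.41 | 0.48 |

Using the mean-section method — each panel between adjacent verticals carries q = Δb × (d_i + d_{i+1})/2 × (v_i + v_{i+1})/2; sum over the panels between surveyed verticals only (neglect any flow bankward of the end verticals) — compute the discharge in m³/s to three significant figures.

Panel 1-2: Δb = 3.5 m, d̄ = (0.37+1.61)/2 = 0.99, v̄ = (0.29+1.01)/2 = 0.65 → q = 3.5×0.99×0.65 = 2.252 m³/s
Panel 2-3: Δb = 1.6 m, d̄ = (1.61+1.48)/2 = 1.545, v̄ = (1.01+0.86)/2 = 0.935 → q = 1.6×1.545×0.935 = 2.311 m³/s
Panel 3-4: Δb = 2.6 m, d̄ = (1.48+2.08)/2 = 1.78, v̄ = (0.86+0.89)/2 = 0.875 → q = 2.6×1.78×0.875 = 4.050 m³/s
Panel 4-5: Δb = 5.5 m, d̄ = (2.08+0.98)/2 = 1.53, v̄ = (0.89+0.61)/2 = 0.75 → q = 5.5×1.53×0.75 = 6.311 m³/s
Panel 5-6: Δb = 1.4 m, d̄ = (0.98+0.41)/2 = 0.695, v̄ = (0.61+0.48)/2 = 0.545 → q = 1.4×0.695×0.545 = 0.5303 m³/s
Q = Σ q = 15.45 m³/s

15.5 m³/s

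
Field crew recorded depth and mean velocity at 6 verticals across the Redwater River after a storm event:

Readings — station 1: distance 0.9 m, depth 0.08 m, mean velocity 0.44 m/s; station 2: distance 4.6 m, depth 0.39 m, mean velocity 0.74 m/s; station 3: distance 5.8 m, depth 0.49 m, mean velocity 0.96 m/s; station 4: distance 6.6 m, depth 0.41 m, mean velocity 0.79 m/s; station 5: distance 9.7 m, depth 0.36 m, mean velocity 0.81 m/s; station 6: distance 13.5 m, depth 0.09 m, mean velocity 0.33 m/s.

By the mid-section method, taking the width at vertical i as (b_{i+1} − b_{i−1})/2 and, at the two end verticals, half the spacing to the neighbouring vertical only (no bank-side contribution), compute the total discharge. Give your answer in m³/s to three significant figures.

w_1 = (4.6 − 0.9)/2 = 1.85 m; q_1 = 0.44 × 0.08 × 1.85 = 0.06512 m³/s
w_2 = (5.8 − 0.9)/2 = 2.45 m; q_2 = 0.74 × 0.39 × 2.45 = 0.7071 m³/s
w_3 = (6.6 − 4.6)/2 = 1 m; q_3 = 0.96 × 0.49 × 1 = 0.4704 m³/s
w_4 = (9.7 − 5.8)/2 = 1.95 m; q_4 = 0.79 × 0.41 × 1.95 = 0.6316 m³/s
w_5 = (13.5 − 6.6)/2 = 3.45 m; q_5 = 0.81 × 0.36 × 3.45 = 1.006 m³/s
w_6 = (13.5 − 9.7)/2 = 1.9 m; q_6 = 0.33 × 0.09 × 1.9 = 0.05643 m³/s
Q = Σ qᵢ = 2.937 m³/s

2.94 m³/s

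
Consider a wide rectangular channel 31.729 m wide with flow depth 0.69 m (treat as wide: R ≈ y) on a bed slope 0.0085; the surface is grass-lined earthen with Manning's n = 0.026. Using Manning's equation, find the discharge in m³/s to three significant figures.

60.6 m³/s

A = b·y = 31.729 × 0.69 = 21.89 m²
Wide channel: R ≈ y = 0.69 m
Q = (1/n)·A·R^(2/3)·S^(1/2) = (1/0.026) × 21.89 × 0.6900^(2/3) × 0.0085^(1/2) = 60.62 m³/s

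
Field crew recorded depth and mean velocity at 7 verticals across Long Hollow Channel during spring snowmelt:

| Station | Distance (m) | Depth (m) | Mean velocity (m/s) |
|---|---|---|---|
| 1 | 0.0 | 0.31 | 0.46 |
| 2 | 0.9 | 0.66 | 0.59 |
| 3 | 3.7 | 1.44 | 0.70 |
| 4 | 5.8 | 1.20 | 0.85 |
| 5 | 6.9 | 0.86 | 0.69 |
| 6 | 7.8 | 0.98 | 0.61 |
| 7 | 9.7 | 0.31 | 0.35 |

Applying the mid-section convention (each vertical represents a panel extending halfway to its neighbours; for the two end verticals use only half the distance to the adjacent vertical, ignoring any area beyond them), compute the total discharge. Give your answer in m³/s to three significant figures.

w_1 = (0.9 − 0.0)/2 = 0.45 m; q_1 = 0.46 × 0.31 × 0.45 = 0.06417 m³/s
w_2 = (3.7 − 0.0)/2 = 1.85 m; q_2 = 0.59 × 0.66 × 1.85 = 0.7204 m³/s
w_3 = (5.8 − 0.9)/2 = 2.45 m; q_3 = 0.70 × 1.44 × 2.45 = 2.470 m³/s
w_4 = (6.9 − 3.7)/2 = 1.6 m; q_4 = 0.85 × 1.20 × 1.6 = 1.632 m³/s
w_5 = (7.8 − 5.8)/2 = 1 m; q_5 = 0.69 × 0.86 × 1 = 0.5934 m³/s
w_6 = (9.7 − 6.9)/2 = 1.4 m; q_6 = 0.61 × 0.98 × 1.4 = 0.8369 m³/s
w_7 = (9.7 − 7.8)/2 = 0.95 m; q_7 = 0.35 × 0.31 × 0.95 = 0.1031 m³/s
Q = Σ qᵢ = 6.420 m³/s

6.42 m³/s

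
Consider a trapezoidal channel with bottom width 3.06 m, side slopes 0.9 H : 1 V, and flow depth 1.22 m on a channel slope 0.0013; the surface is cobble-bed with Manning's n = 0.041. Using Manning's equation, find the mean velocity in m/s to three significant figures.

0.758 m/s

A = (b + z·y)·y = (3.06 + 0.9×1.22)×1.22 = 5.073 m²
P = b + 2y√(1+z²) = 3.06 + 2×1.22×√(1+0.9²) = 6.343 m
R = A/P = 5.073/6.343 = 0.7998 m
Q = (1/n)·A·R^(2/3)·S^(1/2) = (1/0.041) × 5.073 × 0.7998^(2/3) × 0.0013^(1/2) = 3.844 m³/s
V = Q/A = 3.844/5.073 = 0.7577 m/s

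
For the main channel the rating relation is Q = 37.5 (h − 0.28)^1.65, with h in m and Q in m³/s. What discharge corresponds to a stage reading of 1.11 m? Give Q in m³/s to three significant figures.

Q = 37.5 × (1.11 − 0.28)^1.65 = 37.5 × 0.83^1.65 = 27.57 m³/s

27.6 m³/s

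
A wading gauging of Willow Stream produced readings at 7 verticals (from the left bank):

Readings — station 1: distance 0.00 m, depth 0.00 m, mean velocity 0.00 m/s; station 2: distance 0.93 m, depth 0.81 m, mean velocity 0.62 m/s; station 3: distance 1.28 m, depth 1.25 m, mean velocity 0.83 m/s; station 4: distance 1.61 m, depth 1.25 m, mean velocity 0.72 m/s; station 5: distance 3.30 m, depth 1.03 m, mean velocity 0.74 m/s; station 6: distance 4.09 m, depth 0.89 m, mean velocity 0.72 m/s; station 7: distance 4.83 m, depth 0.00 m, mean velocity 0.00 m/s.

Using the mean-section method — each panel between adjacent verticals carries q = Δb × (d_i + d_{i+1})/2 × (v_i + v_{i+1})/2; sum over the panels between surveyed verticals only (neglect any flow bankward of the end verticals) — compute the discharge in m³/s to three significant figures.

Panel 1-2: Δb = 0.93 m, d̄ = (0.00+0.81)/2 = 0.405, v̄ = (0.00+0.62)/2 = 0.31 → q = 0.93×0.405×0.31 = 0.1168 m³/s
Panel 2-3: Δb = 0.35 m, d̄ = (0.81+1.25)/2 = 1.03, v̄ = (0.62+0.83)/2 = 0.725 → q = 0.35×1.03×0.725 = 0.2614 m³/s
Panel 3-4: Δb = 0.33 m, d̄ = (1.25+1.25)/2 = 1.25, v̄ = (0.83+0.72)/2 = 0.775 → q = 0.33×1.25×0.775 = 0.3197 m³/s
Panel 4-5: Δb = 1.69 m, d̄ = (1.25+1.03)/2 = 1.14, v̄ = (0.72+0.74)/2 = 0.73 → q = 1.69×1.14×0.73 = 1.406 m³/s
Panel 5-6: Δb = 0.79 m, d̄ = (1.03+0.89)/2 = 0.96, v̄ = (0.74+0.72)/2 = 0.73 → q = 0.79×0.96×0.73 = 0.5536 m³/s
Panel 6-7: Δb = 0.74 m, d̄ = (0.89+0.00)/2 = 0.445, v̄ = (0.72+0.00)/2 = 0.36 → q = 0.74×0.445×0.36 = 0.1185 m³/s
Q = Σ q = 2.776 m³/s

2.78 m³/s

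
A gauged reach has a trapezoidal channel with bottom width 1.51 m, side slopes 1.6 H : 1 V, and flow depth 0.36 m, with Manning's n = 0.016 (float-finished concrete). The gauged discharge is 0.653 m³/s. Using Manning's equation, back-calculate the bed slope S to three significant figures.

A = (b + z·y)·y = (1.51 + 1.6×0.36)×0.36 = 0.7510 m²
P = b + 2y√(1+z²) = 1.51 + 2×0.36×√(1+1.6²) = 2.868 m
R = A/P = 0.7510/2.868 = 0.2618 m
S = (Q·n / (1·A·R^(2/3)))² = (0.653×0.016 / (1×0.7510×0.4092))² = 0.001156

0.00116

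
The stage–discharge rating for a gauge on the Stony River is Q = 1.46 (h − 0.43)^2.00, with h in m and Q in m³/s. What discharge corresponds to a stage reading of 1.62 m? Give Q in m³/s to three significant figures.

Q = 1.46 × (1.62 − 0.43)^2.00 = 1.46 × 1.19^2.00 = 2.068 m³/s

2.07 m³/s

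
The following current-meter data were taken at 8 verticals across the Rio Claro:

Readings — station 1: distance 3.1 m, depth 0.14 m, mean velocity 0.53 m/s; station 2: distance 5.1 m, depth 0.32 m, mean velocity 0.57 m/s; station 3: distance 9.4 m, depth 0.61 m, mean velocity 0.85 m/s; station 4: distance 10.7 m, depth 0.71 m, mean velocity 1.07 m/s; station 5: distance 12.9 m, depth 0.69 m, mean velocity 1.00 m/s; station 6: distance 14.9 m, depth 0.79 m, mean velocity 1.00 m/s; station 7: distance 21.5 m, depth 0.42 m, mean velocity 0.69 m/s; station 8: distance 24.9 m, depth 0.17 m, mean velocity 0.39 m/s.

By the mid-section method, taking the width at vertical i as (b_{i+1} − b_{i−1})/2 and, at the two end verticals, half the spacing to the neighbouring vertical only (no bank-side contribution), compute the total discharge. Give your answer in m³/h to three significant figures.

w_1 = (5.1 − 3.1)/2 = 1 m; q_1 = 0.53 × 0.14 × 1 = 0.07420 m³/s
w_2 = (9.4 − 3.1)/2 = 3.15 m; q_2 = 0.57 × 0.32 × 3.15 = 0.5746 m³/s
w_3 = (10.7 − 5.1)/2 = 2.8 m; q_3 = 0.85 × 0.61 × 2.8 = 1.452 m³/s
w_4 = (12.9 − 9.4)/2 = 1.75 m; q_4 = 1.07 × 0.71 × 1.75 = 1.329 m³/s
w_5 = (14.9 − 10.7)/2 = 2.1 m; q_5 = 1.00 × 0.69 × 2.1 = 1.449 m³/s
w_6 = (21.5 − 12.9)/2 = 4.3 m; q_6 = 1.00 × 0.79 × 4.3 = 3.397 m³/s
w_7 = (24.9 − 14.9)/2 = 5 m; q_7 = 0.69 × 0.42 × 5 = 1.449 m³/s
w_8 = (24.9 − 21.5)/2 = 1.7 m; q_8 = 0.39 × 0.17 × 1.7 = 0.1127 m³/s
Q = Σ qᵢ = 9.838 m³/s
= 9.838 × 3600 = 35420 m³/h

35400 m³/h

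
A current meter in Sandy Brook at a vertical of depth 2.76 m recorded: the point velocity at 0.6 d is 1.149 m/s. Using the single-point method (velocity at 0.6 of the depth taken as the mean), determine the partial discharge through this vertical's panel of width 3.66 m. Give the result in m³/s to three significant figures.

11.6 m³/s

v̄ = v₀.₆ = 1.149 m/s
q = v̄ × d × w = 1.149 × 2.76 × 3.66 = 11.61 m³/s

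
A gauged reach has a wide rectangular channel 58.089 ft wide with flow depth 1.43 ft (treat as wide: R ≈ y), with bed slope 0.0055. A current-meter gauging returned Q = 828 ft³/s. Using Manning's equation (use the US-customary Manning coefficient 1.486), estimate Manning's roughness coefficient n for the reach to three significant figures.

A = b·y = 58.089 × 1.43 = 83.07 ft²
Wide channel: R ≈ y = 1.43 ft
n = (1.486/Q)·A·R^(2/3)·S^(1/2) = (1.486/828) × 83.07 × 1.269 × 0.07416 = 0.01403

0.0140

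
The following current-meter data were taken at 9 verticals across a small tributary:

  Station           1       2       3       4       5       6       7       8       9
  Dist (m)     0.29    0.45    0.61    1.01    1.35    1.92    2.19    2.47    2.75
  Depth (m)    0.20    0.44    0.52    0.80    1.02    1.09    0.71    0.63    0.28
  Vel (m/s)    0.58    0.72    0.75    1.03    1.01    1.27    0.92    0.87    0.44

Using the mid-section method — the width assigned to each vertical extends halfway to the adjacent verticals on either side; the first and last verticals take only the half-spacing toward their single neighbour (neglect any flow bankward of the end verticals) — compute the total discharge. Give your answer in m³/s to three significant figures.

w_1 = (0.45 − 0.29)/2 = 0.08 m; q_1 = 0.58 × 0.20 × 0.08 = 0.009280 m³/s
w_2 = (0.61 − 0.29)/2 = 0.16 m; q_2 = 0.72 × 0.44 × 0.16 = 0.05069 m³/s
w_3 = (1.01 − 0.45)/2 = 0.28 m; q_3 = 0.75 × 0.52 × 0.28 = 0.1092 m³/s
w_4 = (1.35 − 0.61)/2 = 0.37 m; q_4 = 1.03 × 0.80 × 0.37 = 0.3049 m³/s
w_5 = (1.92 − 1.01)/2 = 0.455 m; q_5 = 1.01 × 1.02 × 0.455 = 0.4687 m³/s
w_6 = (2.19 − 1.35)/2 = 0.42 m; q_6 = 1.27 × 1.09 × 0.42 = 0.5814 m³/s
w_7 = (2.47 − 1.92)/2 = 0.275 m; q_7 = 0.92 × 0.71 × 0.275 = 0.1796 m³/s
w_8 = (2.75 − 2.19)/2 = 0.28 m; q_8 = 0.87 × 0.63 × 0.28 = 0.1535 m³/s
w_9 = (2.75 − 2.47)/2 = 0.14 m; q_9 = 0.44 × 0.28 × 0.14 = 0.01725 m³/s
Q = Σ qᵢ = 1.875 m³/s

1.87 m³/s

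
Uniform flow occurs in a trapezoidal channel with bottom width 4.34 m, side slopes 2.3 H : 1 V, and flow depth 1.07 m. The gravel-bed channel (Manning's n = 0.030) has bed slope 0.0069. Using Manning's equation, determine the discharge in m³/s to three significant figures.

A = (b + z·y)·y = (4.34 + 2.3×1.07)×1.07 = 7.277 m²
P = b + 2y√(1+z²) = 4.34 + 2×1.07×√(1+2.3²) = 9.707 m
R = A/P = 7.277/9.707 = 0.7497 m
Q = (1/n)·A·R^(2/3)·S^(1/2) = (1/0.030) × 7.277 × 0.7497^(2/3) × 0.0069^(1/2) = 16.63 m³/s

16.6 m³/s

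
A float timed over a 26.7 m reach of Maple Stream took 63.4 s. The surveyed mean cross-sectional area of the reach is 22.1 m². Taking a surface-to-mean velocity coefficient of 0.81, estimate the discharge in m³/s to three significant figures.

7.54 m³/s

v_surface = L / t̄ = 26.7 / 63.4 = 0.4211 m/s
v_mean = 0.81 × 0.4211 = 0.3411 m/s
Q = A × v_mean = 22.1 × 0.3411 = 7.539 m³/s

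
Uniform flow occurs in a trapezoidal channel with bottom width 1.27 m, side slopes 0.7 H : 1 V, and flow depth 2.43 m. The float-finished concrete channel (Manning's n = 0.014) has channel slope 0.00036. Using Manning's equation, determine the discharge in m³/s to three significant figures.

9.80 m³/s

A = (b + z·y)·y = (1.27 + 0.7×2.43)×2.43 = 7.220 m²
P = b + 2y√(1+z²) = 1.27 + 2×2.43×√(1+0.7²) = 7.202 m
R = A/P = 7.220/7.202 = 1.002 m
Q = (1/n)·A·R^(2/3)·S^(1/2) = (1/0.014) × 7.220 × 1.002^(2/3) × 0.00036^(1/2) = 9.800 m³/s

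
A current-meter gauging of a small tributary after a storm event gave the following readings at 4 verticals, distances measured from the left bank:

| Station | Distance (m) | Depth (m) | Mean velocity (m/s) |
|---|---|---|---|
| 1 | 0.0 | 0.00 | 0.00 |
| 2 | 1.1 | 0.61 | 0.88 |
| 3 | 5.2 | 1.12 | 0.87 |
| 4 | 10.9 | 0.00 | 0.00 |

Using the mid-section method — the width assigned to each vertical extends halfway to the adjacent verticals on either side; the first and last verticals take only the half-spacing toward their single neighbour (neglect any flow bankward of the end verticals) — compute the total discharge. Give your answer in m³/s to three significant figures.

w_2 = (5.2 − 0.0)/2 = 2.6 m; q_2 = 0.88 × 0.61 × 2.6 = 1.396 m³/s
w_3 = (10.9 − 1.1)/2 = 4.9 m; q_3 = 0.87 × 1.12 × 4.9 = 4.775 m³/s
Stations 1, 4 contribute zero (depth or velocity is 0).
Q = Σ qᵢ = 6.170 m³/s

6.17 m³/s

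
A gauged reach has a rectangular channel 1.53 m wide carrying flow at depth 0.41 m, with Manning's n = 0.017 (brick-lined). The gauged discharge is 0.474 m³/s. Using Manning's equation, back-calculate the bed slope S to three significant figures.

0.000960

A = b·y = 1.53 × 0.41 = 0.6273 m²
P = b + 2y = 1.53 + 2×0.41 = 2.350 m
R = A/P = 0.6273/2.350 = 0.2669 m
S = (Q·n / (1·A·R^(2/3)))² = (0.474×0.017 / (1×0.6273×0.4146))² = 0.0009601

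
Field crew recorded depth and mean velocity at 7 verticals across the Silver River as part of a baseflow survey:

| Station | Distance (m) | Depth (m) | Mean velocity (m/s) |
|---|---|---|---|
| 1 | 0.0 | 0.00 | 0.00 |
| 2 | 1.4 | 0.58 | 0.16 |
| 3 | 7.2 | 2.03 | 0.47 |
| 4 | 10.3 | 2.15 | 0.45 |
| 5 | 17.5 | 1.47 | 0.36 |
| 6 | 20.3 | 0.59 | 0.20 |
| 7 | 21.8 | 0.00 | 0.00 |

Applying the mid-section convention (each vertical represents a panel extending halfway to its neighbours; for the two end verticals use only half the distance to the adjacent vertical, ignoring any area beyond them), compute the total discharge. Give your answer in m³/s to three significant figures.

w_2 = (7.2 − 0.0)/2 = 3.6 m; q_2 = 0.16 × 0.58 × 3.6 = 0.3341 m³/s
w_3 = (10.3 − 1.4)/2 = 4.45 m; q_3 = 0.47 × 2.03 × 4.45 = 4.246 m³/s
w_4 = (17.5 − 7.2)/2 = 5.15 m; q_4 = 0.45 × 2.15 × 5.15 = 4.983 m³/s
w_5 = (20.3 − 10.3)/2 = 5 m; q_5 = 0.36 × 1.47 × 5 = 2.646 m³/s
w_6 = (21.8 − 17.5)/2 = 2.15 m; q_6 = 0.20 × 0.59 × 2.15 = 0.2537 m³/s
Stations 1, 7 contribute zero (depth or velocity is 0).
Q = Σ qᵢ = 12.46 m³/s

12.5 m³/s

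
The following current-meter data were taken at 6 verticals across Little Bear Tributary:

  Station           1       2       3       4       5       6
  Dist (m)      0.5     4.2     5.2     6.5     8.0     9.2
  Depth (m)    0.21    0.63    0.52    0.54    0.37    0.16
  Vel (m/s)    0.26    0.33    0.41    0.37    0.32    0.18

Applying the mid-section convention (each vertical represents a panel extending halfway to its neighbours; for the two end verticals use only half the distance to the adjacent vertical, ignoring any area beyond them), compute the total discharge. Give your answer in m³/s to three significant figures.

1.29 m³/s

w_1 = (4.2 − 0.5)/2 = 1.85 m; q_1 = 0.26 × 0.21 × 1.85 = 0.1010 m³/s
w_2 = (5.2 − 0.5)/2 = 2.35 m; q_2 = 0.33 × 0.63 × 2.35 = 0.4886 m³/s
w_3 = (6.5 − 4.2)/2 = 1.15 m; q_3 = 0.41 × 0.52 × 1.15 = 0.2452 m³/s
w_4 = (8.0 − 5.2)/2 = 1.4 m; q_4 = 0.37 × 0.54 × 1.4 = 0.2797 m³/s
w_5 = (9.2 − 6.5)/2 = 1.35 m; q_5 = 0.32 × 0.37 × 1.35 = 0.1598 m³/s
w_6 = (9.2 − 8.0)/2 = 0.6 m; q_6 = 0.18 × 0.16 × 0.6 = 0.01728 m³/s
Q = Σ qᵢ = 1.292 m³/s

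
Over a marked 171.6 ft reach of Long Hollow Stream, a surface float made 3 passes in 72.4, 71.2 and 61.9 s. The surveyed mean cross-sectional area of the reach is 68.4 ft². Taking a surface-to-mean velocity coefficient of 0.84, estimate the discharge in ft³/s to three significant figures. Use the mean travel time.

t̄ = (72.4 + 71.2 + 61.9) / 3 = 68.5 s
v_surface = L / t̄ = 171.6 / 68.5 = 2.505 ft/s
v_mean = 0.84 × 2.505 = 2.104 ft/s
Q = A × v_mean = 68.4 × 2.104 = 143.9 ft³/s

144 ft³/s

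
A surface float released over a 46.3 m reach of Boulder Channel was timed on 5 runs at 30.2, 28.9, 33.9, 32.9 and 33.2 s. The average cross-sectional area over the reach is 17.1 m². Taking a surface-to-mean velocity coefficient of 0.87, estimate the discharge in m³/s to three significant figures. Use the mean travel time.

21.6 m³/s

t̄ = (30.2 + 28.9 + 33.9 + 32.9 + 33.2) / 5 = 31.82 s
v_surface = L / t̄ = 46.3 / 31.82 = 1.455 m/s
v_mean = 0.87 × 1.455 = 1.266 m/s
Q = A × v_mean = 17.1 × 1.266 = 21.65 m³/s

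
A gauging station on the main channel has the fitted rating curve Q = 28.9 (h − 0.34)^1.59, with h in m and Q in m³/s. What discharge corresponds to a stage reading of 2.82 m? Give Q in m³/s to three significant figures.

Q = 28.9 × (2.82 − 0.34)^1.59 = 28.9 × 2.48^1.59 = 122.5 m³/s

122 m³/s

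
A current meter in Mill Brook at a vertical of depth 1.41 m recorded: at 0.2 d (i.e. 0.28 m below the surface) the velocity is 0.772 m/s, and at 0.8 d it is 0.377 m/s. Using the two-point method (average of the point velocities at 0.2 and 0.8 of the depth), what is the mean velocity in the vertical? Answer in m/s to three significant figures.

v̄ = (0.772 + 0.377) / 2 = 0.5745 m/s

0.575 m/s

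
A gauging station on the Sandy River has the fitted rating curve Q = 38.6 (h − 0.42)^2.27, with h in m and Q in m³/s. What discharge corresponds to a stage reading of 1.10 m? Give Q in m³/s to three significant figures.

Q = 38.6 × (1.10 − 0.42)^2.27 = 38.6 × 0.68^2.27 = 16.08 m³/s

16.1 m³/s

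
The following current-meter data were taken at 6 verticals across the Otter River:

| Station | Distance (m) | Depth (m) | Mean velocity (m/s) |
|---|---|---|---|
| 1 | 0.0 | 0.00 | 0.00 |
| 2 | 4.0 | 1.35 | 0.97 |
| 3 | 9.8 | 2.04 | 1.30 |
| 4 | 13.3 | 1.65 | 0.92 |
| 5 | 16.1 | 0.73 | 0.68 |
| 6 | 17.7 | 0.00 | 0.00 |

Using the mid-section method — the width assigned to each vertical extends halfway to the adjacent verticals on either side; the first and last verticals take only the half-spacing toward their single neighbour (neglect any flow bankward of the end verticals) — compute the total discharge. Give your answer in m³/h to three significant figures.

88600 m³/h

w_2 = (9.8 − 0.0)/2 = 4.9 m; q_2 = 0.97 × 1.35 × 4.9 = 6.417 m³/s
w_3 = (13.3 − 4.0)/2 = 4.65 m; q_3 = 1.30 × 2.04 × 4.65 = 12.33 m³/s
w_4 = (16.1 − 9.8)/2 = 3.15 m; q_4 = 0.92 × 1.65 × 3.15 = 4.782 m³/s
w_5 = (17.7 − 13.3)/2 = 2.2 m; q_5 = 0.68 × 0.73 × 2.2 = 1.092 m³/s
Stations 1, 6 contribute zero (depth or velocity is 0).
Q = Σ qᵢ = 24.62 m³/s
= 24.62 × 3600 = 88640 m³/h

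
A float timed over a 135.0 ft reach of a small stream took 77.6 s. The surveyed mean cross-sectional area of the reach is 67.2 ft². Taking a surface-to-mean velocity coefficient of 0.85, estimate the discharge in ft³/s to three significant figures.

99.4 ft³/s

v_surface = L / t̄ = 135.0 / 77.6 = 1.740 ft/s
v_mean = 0.85 × 1.740 = 1.479 ft/s
Q = A × v_mean = 67.2 × 1.479 = 99.37 ft³/s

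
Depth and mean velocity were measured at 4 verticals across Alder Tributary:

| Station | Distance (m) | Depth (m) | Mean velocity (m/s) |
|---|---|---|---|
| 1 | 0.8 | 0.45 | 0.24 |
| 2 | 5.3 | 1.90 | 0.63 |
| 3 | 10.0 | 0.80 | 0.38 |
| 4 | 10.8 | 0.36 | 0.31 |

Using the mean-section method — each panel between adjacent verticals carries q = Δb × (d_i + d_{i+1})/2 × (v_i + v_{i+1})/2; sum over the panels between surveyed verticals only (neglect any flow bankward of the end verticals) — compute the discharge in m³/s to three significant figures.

Panel 1-2: Δb = 4.5 m, d̄ = (0.45+1.90)/2 = 1.175, v̄ = (0.24+0.63)/2 = 0.435 → q = 4.5×1.175×0.435 = 2.300 m³/s
Panel 2-3: Δb = 4.7 m, d̄ = (1.90+0.80)/2 = 1.35, v̄ = (0.63+0.38)/2 = 0.505 → q = 4.7×1.35×0.505 = 3.204 m³/s
Panel 3-4: Δb = 0.8 m, d̄ = (0.80+0.36)/2 = 0.58, v̄ = (0.38+0.31)/2 = 0.345 → q = 0.8×0.58×0.345 = 0.1601 m³/s
Q = Σ q = 5.664 m³/s

5.66 m³/s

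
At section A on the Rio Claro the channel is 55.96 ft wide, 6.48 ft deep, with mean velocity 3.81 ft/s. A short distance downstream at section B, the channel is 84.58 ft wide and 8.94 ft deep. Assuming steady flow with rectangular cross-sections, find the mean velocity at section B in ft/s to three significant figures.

Q = A₁V₁ = (55.96×6.48) × 3.81 = 1382 ft³/s
A₂ = 84.58 × 8.94 = 756.1 ft²
V₂ = Q/A₂ = 1382/756.1 = 1.827 ft/s

1.83 ft/s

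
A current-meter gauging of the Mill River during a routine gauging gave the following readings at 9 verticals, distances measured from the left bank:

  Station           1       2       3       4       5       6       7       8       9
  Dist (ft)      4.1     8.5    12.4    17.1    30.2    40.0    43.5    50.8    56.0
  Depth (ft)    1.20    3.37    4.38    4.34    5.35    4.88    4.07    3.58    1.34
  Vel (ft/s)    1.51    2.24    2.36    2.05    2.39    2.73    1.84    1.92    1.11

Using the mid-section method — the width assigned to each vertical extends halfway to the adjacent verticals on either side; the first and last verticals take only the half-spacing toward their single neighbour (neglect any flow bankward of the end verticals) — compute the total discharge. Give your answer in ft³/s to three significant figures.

481 ft³/s

w_1 = (8.5 − 4.1)/2 = 2.2 ft; q_1 = 1.51 × 1.20 × 2.2 = 3.986 ft³/s
w_2 = (12.4 − 4.1)/2 = 4.15 ft; q_2 = 2.24 × 3.37 × 4.15 = 31.33 ft³/s
w_3 = (17.1 − 8.5)/2 = 4.3 ft; q_3 = 2.36 × 4.38 × 4.3 = 44.45 ft³/s
w_4 = (30.2 − 12.4)/2 = 8.9 ft; q_4 = 2.05 × 4.34 × 8.9 = 79.18 ft³/s
w_5 = (40.0 − 17.1)/2 = 11.45 ft; q_5 = 2.39 × 5.35 × 11.45 = 146.4 ft³/s
w_6 = (43.5 − 30.2)/2 = 6.65 ft; q_6 = 2.73 × 4.88 × 6.65 = 88.59 ft³/s
w_7 = (50.8 − 40.0)/2 = 5.4 ft; q_7 = 1.84 × 4.07 × 5.4 = 40.44 ft³/s
w_8 = (56.0 − 43.5)/2 = 6.25 ft; q_8 = 1.92 × 3.58 × 6.25 = 42.96 ft³/s
w_9 = (56.0 − 50.8)/2 = 2.6 ft; q_9 = 1.11 × 1.34 × 2.6 = 3.867 ft³/s
Q = Σ qᵢ = 481.2 ft³/s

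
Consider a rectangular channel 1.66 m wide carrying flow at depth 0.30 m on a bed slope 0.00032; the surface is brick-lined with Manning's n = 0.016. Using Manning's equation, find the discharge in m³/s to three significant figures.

A = b·y = 1.66 × 0.30 = 0.4980 m²
P = b + 2y = 1.66 + 2×0.30 = 2.260 m
R = A/P = 0.4980/2.260 = 0.2204 m
Q = (1/n)·A·R^(2/3)·S^(1/2) = (1/0.016) × 0.4980 × 0.2204^(2/3) × 0.00032^(1/2) = 0.2031 m³/s

0.203 m³/s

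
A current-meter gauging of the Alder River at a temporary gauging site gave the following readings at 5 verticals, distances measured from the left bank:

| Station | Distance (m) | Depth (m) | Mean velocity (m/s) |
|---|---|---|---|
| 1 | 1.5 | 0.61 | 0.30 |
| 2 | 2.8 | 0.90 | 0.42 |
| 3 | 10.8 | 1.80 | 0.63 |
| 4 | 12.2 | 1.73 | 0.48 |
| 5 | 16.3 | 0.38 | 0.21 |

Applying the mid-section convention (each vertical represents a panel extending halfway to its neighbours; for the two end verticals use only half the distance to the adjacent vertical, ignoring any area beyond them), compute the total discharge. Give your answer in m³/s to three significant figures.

w_1 = (2.8 − 1.5)/2 = 0.65 m; q_1 = 0.30 × 0.61 × 0.65 = 0.1190 m³/s
w_2 = (10.8 − 1.5)/2 = 4.65 m; q_2 = 0.42 × 0.90 × 4.65 = 1.758 m³/s
w_3 = (12.2 − 2.8)/2 = 4.7 m; q_3 = 0.63 × 1.80 × 4.7 = 5.330 m³/s
w_4 = (16.3 − 10.8)/2 = 2.75 m; q_4 = 0.48 × 1.73 × 2.75 = 2.284 m³/s
w_5 = (16.3 − 12.2)/2 = 2.05 m; q_5 = 0.21 × 0.38 × 2.05 = 0.1636 m³/s
Q = Σ qᵢ = 9.654 m³/s

9.65 m³/s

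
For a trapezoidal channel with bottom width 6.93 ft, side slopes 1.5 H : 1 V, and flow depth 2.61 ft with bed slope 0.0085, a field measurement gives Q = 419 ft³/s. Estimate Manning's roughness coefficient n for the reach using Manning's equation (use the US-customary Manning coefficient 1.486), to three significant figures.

0.0133

A = (b + z·y)·y = (6.93 + 1.5×2.61)×2.61 = 28.31 ft²
P = b + 2y√(1+z²) = 6.93 + 2×2.61×√(1+1.5²) = 16.34 ft
R = A/P = 28.31/16.34 = 1.732 ft
n = (1.486/Q)·A·R^(2/3)·S^(1/2) = (1.486/419) × 28.31 × 1.442 × 0.09220 = 0.01335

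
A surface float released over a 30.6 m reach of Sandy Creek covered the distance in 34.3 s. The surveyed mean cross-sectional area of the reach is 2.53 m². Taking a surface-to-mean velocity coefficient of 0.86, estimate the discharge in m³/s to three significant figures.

1.94 m³/s

v_surface = L / t̄ = 30.6 / 34.3 = 0.8921 m/s
v_mean = 0.86 × 0.8921 = 0.7672 m/s
Q = A × v_mean = 2.53 × 0.7672 = 1.941 m³/s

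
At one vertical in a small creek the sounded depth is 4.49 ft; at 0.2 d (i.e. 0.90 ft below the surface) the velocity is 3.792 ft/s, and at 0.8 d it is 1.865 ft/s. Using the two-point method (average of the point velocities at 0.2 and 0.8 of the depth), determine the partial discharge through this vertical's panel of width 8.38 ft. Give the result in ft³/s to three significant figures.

v̄ = (3.792 + 1.865) / 2 = 2.829 ft/s
q = v̄ × d × w = 2.829 × 4.49 × 8.38 = 106.4 ft³/s

106 ft³/s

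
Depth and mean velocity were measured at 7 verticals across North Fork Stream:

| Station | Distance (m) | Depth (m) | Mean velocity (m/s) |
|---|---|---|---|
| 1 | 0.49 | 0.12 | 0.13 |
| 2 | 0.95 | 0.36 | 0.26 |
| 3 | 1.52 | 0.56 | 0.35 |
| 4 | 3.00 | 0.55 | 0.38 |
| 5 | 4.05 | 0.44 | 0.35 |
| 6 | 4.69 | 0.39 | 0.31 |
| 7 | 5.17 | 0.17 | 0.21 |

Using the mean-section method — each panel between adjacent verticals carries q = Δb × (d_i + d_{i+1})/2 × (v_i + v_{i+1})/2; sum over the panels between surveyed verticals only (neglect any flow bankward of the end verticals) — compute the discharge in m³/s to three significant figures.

0.714 m³/s

Panel 1-2: Δb = 0.46 m, d̄ = (0.12+0.36)/2 = 0.24, v̄ = (0.13+0.26)/2 = 0.195 → q = 0.46×0.24×0.195 = 0.02153 m³/s
Panel 2-3: Δb = 0.57 m, d̄ = (0.36+0.56)/2 = 0.46, v̄ = (0.26+0.35)/2 = 0.305 → q = 0.57×0.46×0.305 = 0.07997 m³/s
Panel 3-4: Δb = 1.48 m, d̄ = (0.56+0.55)/2 = 0.555, v̄ = (0.35+0.38)/2 = 0.365 → q = 1.48×0.555×0.365 = 0.2998 m³/s
Panel 4-5: Δb = 1.05 m, d̄ = (0.55+0.44)/2 = 0.495, v̄ = (0.38+0.35)/2 = 0.365 → q = 1.05×0.495×0.365 = 0.1897 m³/s
Panel 5-6: Δb = 0.64 m, d̄ = (0.44+0.39)/2 = 0.415, v̄ = (0.35+0.31)/2 = 0.33 → q = 0.64×0.415×0.33 = 0.08765 m³/s
Panel 6-7: Δb = 0.48 m, d̄ = (0.39+0.17)/2 = 0.28, v̄ = (0.31+0.21)/2 = 0.26 → q = 0.48×0.28×0.26 = 0.03494 m³/s
Q = Σ q = 0.7136 m³/s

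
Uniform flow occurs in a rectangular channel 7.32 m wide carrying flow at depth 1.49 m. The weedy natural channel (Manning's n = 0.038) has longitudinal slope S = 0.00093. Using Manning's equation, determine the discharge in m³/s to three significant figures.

9.09 m³/s

A = b·y = 7.32 × 1.49 = 10.91 m²
P = b + 2y = 7.32 + 2×1.49 = 10.30 m
R = A/P = 10.91/10.30 = 1.059 m
Q = (1/n)·A·R^(2/3)·S^(1/2) = (1/0.038) × 10.91 × 1.059^(2/3) × 0.00093^(1/2) = 9.093 m³/s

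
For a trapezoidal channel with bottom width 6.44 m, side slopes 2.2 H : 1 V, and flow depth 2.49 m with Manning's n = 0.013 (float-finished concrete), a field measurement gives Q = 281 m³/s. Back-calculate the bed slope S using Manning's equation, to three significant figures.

A = (b + z·y)·y = (6.44 + 2.2×2.49)×2.49 = 29.68 m²
P = b + 2y√(1+z²) = 6.44 + 2×2.49×√(1+2.2²) = 18.47 m
R = A/P = 29.68/18.47 = 1.606 m
S = (Q·n / (1·A·R^(2/3)))² = (281×0.013 / (1×29.68×1.372))² = 0.008055

0.00805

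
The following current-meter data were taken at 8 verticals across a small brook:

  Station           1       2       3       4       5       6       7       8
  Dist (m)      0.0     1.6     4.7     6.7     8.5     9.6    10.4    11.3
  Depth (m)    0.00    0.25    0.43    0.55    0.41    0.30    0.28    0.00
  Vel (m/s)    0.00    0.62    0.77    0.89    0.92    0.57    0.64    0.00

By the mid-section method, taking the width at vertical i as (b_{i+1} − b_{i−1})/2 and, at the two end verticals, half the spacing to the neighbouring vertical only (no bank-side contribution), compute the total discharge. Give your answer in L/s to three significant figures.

3000 L/s

w_2 = (4.7 − 0.0)/2 = 2.35 m; q_2 = 0.62 × 0.25 × 2.35 = 0.3643 m³/s
w_3 = (6.7 − 1.6)/2 = 2.55 m; q_3 = 0.77 × 0.43 × 2.55 = 0.8443 m³/s
w_4 = (8.5 − 4.7)/2 = 1.9 m; q_4 = 0.89 × 0.55 × 1.9 = 0.9301 m³/s
w_5 = (9.6 − 6.7)/2 = 1.45 m; q_5 = 0.92 × 0.41 × 1.45 = 0.5469 m³/s
w_6 = (10.4 − 8.5)/2 = 0.95 m; q_6 = 0.57 × 0.30 × 0.95 = 0.1625 m³/s
w_7 = (11.3 − 9.6)/2 = 0.85 m; q_7 = 0.64 × 0.28 × 0.85 = 0.1523 m³/s
Stations 1, 8 contribute zero (depth or velocity is 0).
Q = Σ qᵢ = 3.000 m³/s
= 3.000 × 1000 = 3000 L/s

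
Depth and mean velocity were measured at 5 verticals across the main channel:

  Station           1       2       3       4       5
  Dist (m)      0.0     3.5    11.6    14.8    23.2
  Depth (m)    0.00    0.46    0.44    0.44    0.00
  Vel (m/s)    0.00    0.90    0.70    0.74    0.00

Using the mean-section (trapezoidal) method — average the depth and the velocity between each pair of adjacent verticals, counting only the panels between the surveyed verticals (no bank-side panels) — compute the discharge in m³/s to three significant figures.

Panel 1-2: Δb = 3.5 m, d̄ = (0.00+0.46)/2 = 0.23, v̄ = (0.00+0.90)/2 = 0.45 → q = 3.5×0.23×0.45 = 0.3623 m³/s
Panel 2-3: Δb = 8.1 m, d̄ = (0.46+0.44)/2 = 0.45, v̄ = (0.90+0.70)/2 = 0.8 → q = 8.1×0.45×0.8 = 2.916 m³/s
Panel 3-4: Δb = 3.2 m, d̄ = (0.44+0.44)/2 = 0.44, v̄ = (0.70+0.74)/2 = 0.72 → q = 3.2×0.44×0.72 = 1.014 m³/s
Panel 4-5: Δb = 8.4 m, d̄ = (0.44+0.00)/2 = 0.22, v̄ = (0.74+0.00)/2 = 0.37 → q = 8.4×0.22×0.37 = 0.6838 m³/s
Q = Σ q = 4.976 m³/s

4.98 m³/s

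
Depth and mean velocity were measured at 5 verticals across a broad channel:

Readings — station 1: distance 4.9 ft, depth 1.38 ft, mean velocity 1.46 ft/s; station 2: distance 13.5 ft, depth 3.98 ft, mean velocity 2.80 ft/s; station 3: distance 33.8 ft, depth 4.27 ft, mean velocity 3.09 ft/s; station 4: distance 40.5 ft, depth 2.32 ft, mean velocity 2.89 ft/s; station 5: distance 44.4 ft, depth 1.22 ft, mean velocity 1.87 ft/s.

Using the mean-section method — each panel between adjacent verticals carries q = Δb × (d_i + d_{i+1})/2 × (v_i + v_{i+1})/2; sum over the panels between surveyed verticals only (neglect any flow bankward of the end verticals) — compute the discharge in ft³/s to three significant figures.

378 ft³/s

Panel 1-2: Δb = 8.6 ft, d̄ = (1.38+3.98)/2 = 2.68, v̄ = (1.46+2.80)/2 = 2.13 → q = 8.6×2.68×2.13 = 49.09 ft³/s
Panel 2-3: Δb = 20.3 ft, d̄ = (3.98+4.27)/2 = 4.125, v̄ = (2.80+3.09)/2 = 2.945 → q = 20.3×4.125×2.945 = 246.6 ft³/s
Panel 3-4: Δb = 6.7 ft, d̄ = (4.27+2.32)/2 = 3.295, v̄ = (3.09+2.89)/2 = 2.99 → q = 6.7×3.295×2.99 = 66.01 ft³/s
Panel 4-5: Δb = 3.9 ft, d̄ = (2.32+1.22)/2 = 1.77, v̄ = (2.89+1.87)/2 = 2.38 → q = 3.9×1.77×2.38 = 16.43 ft³/s
Q = Σ q = 378.1 ft³/s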